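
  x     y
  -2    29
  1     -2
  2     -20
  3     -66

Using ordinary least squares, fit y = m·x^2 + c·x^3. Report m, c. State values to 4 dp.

Entries of AᵀA: Σx^2·x^2 = 114, Σx^2·x^3 = 244, Σx^3·x^3 = 858.
And Σx^2·y = -560, Σx^3·y = -2176.
So AᵀA·[m, c]ᵀ = Aᵀy: [[114, 244]; [244, 858]]·[m, c]ᵀ = [-560, -2176]ᵀ.
Determinant 114·858 − 244² = 38276.
m = ((-560)·858 − 244·(-2176))/38276 = 12616/9569; c = (114·(-2176) − 244·(-560))/38276 = -27856/9569.

m = 1.3184, c = -2.9111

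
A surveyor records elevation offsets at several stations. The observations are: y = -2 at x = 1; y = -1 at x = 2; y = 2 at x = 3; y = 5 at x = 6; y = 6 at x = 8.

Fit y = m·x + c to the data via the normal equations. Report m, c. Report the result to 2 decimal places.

m = 1.18, c = -2.71

Sums needed: Σx·x = 114, Σx = 20, Σ1 = 5.
Right-hand side: Σx·y = 80, Σy = 10.
AᵀA·[m, c]ᵀ = Aᵀy becomes [[114, 20]; [20, 5]]·[m, c]ᵀ = [80, 10]ᵀ.
Δ = 114·5 − 20² = 170.
m = (80·5 − 20·10)/170 = 20/17; c = (114·10 − 20·80)/170 = -46/17.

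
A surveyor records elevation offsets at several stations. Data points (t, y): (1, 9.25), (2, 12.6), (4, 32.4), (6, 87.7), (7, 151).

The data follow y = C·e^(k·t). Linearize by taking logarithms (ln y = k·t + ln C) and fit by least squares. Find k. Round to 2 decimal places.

k = 0.47

Linearized form: ln y = k·t + ln C. From the 5 transformed points,
Σt = 20.0000, Σ(t)² = 106.0000, Σln y = 17.7277, Σt·ln y = 83.1691.
Equations: 106.0000·k + 20.0000·ln C = 83.1691;  20.0000·k + 5·ln C = 17.7277.
Δ = 106.0000·5 − (20.0000)² = 130.0000; k = (83.1691·5 − 20.0000·17.7277)/130.0000 = 0.47148, ln C = (106.0000·17.7277 − 20.0000·83.1691)/130.0000 = 1.65963.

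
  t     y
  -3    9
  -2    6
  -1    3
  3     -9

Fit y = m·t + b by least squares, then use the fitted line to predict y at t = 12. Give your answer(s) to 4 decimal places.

ŷ = -36.0000

Normal-equation sums: Σt·t = 23, Σt = -3, Σ1 = 4.
Moment sums: Σt·y = -69, Σy = 9.
AᵀA·[m, b]ᵀ = Aᵀy becomes [[23, -3]; [-3, 4]]·[m, b]ᵀ = [-69, 9]ᵀ.
det = 23·4 − (-3)² = 83.
m = ((-69)·4 − (-3)·9)/83 = -3; b = (23·9 − (-3)·(-69))/83 = 0.
At t = 12: ŷ = (-3)·(12) + (0)·(1) = -36.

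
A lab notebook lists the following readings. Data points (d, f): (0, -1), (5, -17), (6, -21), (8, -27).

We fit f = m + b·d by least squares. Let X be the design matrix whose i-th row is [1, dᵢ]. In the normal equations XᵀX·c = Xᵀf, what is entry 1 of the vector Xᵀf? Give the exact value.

Entry 1 ↔ basis 1, so (Xᵀf)_{1} = Σᵢ fᵢ = (1)·(-1) + (1)·(-17) + (1)·(-21) + (1)·(-27) = -66.

-66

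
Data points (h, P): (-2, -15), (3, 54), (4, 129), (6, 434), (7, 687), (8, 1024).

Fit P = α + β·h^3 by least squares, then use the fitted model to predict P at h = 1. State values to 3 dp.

From the data, Σ1 = 6, Σh^3 = 1154, Σh^3·h^3 = 431338.
And ΣP = 2313, Σh^3·P = 863507.
Normal equations: [[6, 1154]; [1154, 431338]]·[α, β]ᵀ = [2313, 863507]ᵀ.
Δ = 6·431338 − 1154² = 1256312.
α = (2313·431338 − 1154·863507)/1256312 = 299429/314078; β = (6·863507 − 1154·2313)/1256312 = 313980/157039.
At h = 1: P̂ = (299429/314078)·(1) + (313980/157039)·(1) = 927389/314078.

P̂ = 2.953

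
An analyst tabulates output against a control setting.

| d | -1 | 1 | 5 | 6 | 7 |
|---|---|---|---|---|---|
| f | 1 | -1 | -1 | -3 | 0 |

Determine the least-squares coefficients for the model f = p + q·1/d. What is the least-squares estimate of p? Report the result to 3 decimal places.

p = -0.685

Setting ∂/∂p … = 0 gives: 5·p + (107/210)·q = -4;  (107/210)·p + (92089/44100)·q = -27/10.
Δ = 5·(92089/44100) − (107/210)² = 112249/11025.
p = ((-4)·(92089/44100) − (107/210)·(-27/10))/(112249/11025) = -307687/448996; q = (5·(-27/10) − (107/210)·(-4))/(112249/11025) = -252735/224498.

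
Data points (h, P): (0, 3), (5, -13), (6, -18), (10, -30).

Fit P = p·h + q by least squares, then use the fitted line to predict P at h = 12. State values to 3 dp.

Normal-equation sums: Σh·h = 161, Σh = 21, Σ1 = 4.
And Σh·P = -473, ΣP = -58.
MᵀM·[p, q]ᵀ = MᵀP becomes [[161, 21]; [21, 4]]·[p, q]ᵀ = [-473, -58]ᵀ.
Δ = 161·4 − 21² = 203.
p = ((-473)·4 − 21·(-58))/203 = -674/203; q = (161·(-58) − 21·(-473))/203 = 85/29.
At h = 12: P̂ = (-674/203)·(12) + (85/29)·(1) = -7493/203.

P̂ = -36.911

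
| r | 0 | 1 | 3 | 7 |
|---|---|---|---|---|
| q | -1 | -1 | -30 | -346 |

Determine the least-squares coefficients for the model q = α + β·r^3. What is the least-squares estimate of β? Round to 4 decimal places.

With design matrix A, AᵀA = [[4, 371]; [371, 118379]] and Aᵀq = [-378, -119489]ᵀ.
Eliminating β: 118379·(row 1) − 371·(row 2) gives 335875·α = 118379·(-378) − 371·(-119489) = -416843, so α = -416843/335875.
Then β = ((-119489) − 371·(-416843/335875))/118379 = -337718/335875.

β = -1.0055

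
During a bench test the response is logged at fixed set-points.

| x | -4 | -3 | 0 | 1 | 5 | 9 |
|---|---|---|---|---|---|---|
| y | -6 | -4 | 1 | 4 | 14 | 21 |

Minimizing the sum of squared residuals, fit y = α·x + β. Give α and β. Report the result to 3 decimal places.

MᵀM·[α, β]ᵀ = Mᵀy reads: 132·α + 8·β = 299;  8·α + 6·β = 30.
det = 132·6 − 8² = 728.
α = (299·6 − 8·30)/728 = 111/52; β = (132·30 − 8·299)/728 = 28/13.

α = 2.135, β = 2.154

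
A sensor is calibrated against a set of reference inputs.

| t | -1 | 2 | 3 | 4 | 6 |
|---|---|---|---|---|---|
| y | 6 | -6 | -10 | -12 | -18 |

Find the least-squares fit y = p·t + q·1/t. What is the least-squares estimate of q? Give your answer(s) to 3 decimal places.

q = -2.684

Sums needed: Σt·t = 66, Σt·1/t = 5, Σ1/t·1/t = 209/144.
For Aᵀy: Σt·y = -204, Σ1/t·y = -55/3.
Eliminating q: (209/144)·(row 1) − 5·(row 2) gives (1699/24)·p = (209/144)·(-204) − 5·(-55/3) = -2453/12, so p = -4906/1699.
Then q = ((-55/3) − 5·(-4906/1699))/(209/144) = -4560/1699.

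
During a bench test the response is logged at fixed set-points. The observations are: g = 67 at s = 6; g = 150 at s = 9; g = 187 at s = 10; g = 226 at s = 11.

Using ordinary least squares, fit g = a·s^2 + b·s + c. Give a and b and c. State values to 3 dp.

a = 2.017, b = -2.420, c = 8.878

Compute the Gram sums: Σs^2·s^2 = 32498, Σs^2·s = 3276, Σs^2 = 338, Σs·s = 338, Σs = 36, Σ1 = 4.
Moment sums: Σs^2·g = 60608, Σs·g = 6108, Σg = 630.
AᵀA·[a, b, c]ᵀ = Aᵀg becomes [[32498, 3276, 338]; [3276, 338, 36]; [338, 36, 4]]·[a, b, c]ᵀ = [60608, 6108, 630]ᵀ.
Solving the 3×3 system (Gaussian elimination) gives a = 365/181, b = -438/181, c = 1607/181.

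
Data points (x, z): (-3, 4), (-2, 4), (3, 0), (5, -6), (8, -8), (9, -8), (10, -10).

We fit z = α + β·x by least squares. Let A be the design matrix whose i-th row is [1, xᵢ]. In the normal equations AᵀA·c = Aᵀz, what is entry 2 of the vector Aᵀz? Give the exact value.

-286

Entry 2 ↔ basis x, so (Aᵀz)_{2} = Σᵢ (x)·zᵢ = (-3)·(4) + (-2)·(4) + (3)·(0) + (5)·(-6) + (8)·(-8) + (9)·(-8) + (10)·(-10) = -286.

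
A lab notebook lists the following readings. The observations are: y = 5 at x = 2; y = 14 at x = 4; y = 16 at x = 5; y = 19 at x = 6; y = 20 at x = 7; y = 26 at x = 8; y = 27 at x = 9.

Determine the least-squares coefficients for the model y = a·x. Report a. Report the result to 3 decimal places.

Sums needed: Σx·x = 275.
And Σx·y = 851.
Hence a = 851 / 275 ≈ 3.09455.

a = 3.095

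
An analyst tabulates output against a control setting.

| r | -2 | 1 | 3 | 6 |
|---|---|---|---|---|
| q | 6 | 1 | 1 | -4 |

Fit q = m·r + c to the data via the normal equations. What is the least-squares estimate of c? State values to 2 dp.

c = 3.35

Compute the Gram sums: Σr·r = 50, Σr = 8, Σ1 = 4.
Moment sums: Σr·q = -32, Σq = 4.
Normal equations: [[50, 8]; [8, 4]]·[m, c]ᵀ = [-32, 4]ᵀ.
Eliminating c: 4·(row 1) − 8·(row 2) gives 136·m = 4·(-32) − 8·4 = -160, so m = -20/17.
Then c = (4 − 8·(-20/17))/4 = 57/17.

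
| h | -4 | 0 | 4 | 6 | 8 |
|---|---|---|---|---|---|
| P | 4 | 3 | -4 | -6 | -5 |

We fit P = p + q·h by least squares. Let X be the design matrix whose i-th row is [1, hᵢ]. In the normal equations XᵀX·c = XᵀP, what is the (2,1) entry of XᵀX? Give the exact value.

14

Row 2 ↔ basis h, column 1 ↔ basis 1, so (XᵀX)_{2,1} = Σᵢ h = (-4)·(1) + (0)·(1) + (4)·(1) + (6)·(1) + (8)·(1) = 14.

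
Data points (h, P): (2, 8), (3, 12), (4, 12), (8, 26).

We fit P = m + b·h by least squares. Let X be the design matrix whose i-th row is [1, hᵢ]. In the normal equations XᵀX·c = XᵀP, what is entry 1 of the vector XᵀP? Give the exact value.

Entry 1 ↔ basis 1, so (XᵀP)_{1} = Σᵢ Pᵢ = (1)·(8) + (1)·(12) + (1)·(12) + (1)·(26) = 58.

58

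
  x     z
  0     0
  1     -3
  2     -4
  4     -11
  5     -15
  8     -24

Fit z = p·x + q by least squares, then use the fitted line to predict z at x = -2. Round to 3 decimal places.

AᵀA·[p, q]ᵀ = Aᵀz reads: 110·p + 20·q = -322;  20·p + 6·q = -57.
Eliminating q: 6·(row 1) − 20·(row 2) gives 260·p = 6·(-322) − 20·(-57) = -792, so p = -198/65.
Then q = ((-57) − 20·(-198/65))/6 = 17/26.
At x = -2: ẑ = (-198/65)·(-2) + (17/26)·(1) = 877/130.

ẑ = 6.746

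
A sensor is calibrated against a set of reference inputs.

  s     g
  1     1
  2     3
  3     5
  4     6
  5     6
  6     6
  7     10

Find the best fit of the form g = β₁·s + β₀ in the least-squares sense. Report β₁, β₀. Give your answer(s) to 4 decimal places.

Setting ∂/∂β₁ … = 0 gives: 140·β₁ + 28·β₀ = 182;  28·β₁ + 7·β₀ = 37.
(Σs·s = 140, Σs = 28, Σ1 = 7, Σs·g = 182, Σg = 37.)
Eliminating β₀: 7·(row 1) − 28·(row 2) gives 196·β₁ = 7·182 − 28·37 = 238, so β₁ = 17/14.
Then β₀ = (37 − 28·(17/14))/7 = 3/7.

β₁ = 1.2143, β₀ = 0.4286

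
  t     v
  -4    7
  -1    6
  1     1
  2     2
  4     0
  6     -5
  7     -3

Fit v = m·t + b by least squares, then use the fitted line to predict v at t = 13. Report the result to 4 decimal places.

v̂ = -10.4654

Setting ∂/∂m … = 0 gives: 123·m + 15·b = -80;  15·m + 7·b = 8.
Determinant 123·7 − 15² = 636.
m = ((-80)·7 − 15·8)/636 = -170/159; b = (123·8 − 15·(-80))/636 = 182/53.
At t = 13: v̂ = (-170/159)·(13) + (182/53)·(1) = -1664/159.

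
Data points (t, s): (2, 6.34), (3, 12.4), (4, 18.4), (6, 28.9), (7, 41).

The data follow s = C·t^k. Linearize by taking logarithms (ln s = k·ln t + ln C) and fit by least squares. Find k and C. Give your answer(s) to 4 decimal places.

Let Y = ln s. Fitting Y = k·ln t + ln C by least squares:
Σln t = 6.9157, Σ(ln t)² = 10.6062, Σln s = 14.3543, Σln t·ln s = 21.3370.
Equations: 10.6062·k + 6.9157·ln C = 21.3370;  6.9157·k + 5·ln C = 14.3543.
Solving (det = 5.2037): k = 1.42481, ln C = 0.90015, so C = exp(0.90015) = 2.45997.

k = 1.4248, C = 2.4600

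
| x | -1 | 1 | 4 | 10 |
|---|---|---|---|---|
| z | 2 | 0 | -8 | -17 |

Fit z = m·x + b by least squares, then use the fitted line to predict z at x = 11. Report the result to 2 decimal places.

ẑ = -19.17

Normal-equation sums: Σx·x = 118, Σx = 14, Σ1 = 4.
Right-hand side: Σx·z = -204, Σz = -23.
So AᵀA·[m, b]ᵀ = Aᵀz: [[118, 14]; [14, 4]]·[m, b]ᵀ = [-204, -23]ᵀ.
Eliminating b: 4·(row 1) − 14·(row 2) gives 276·m = 4·(-204) − 14·(-23) = -494, so m = -247/138.
Then b = ((-23) − 14·(-247/138))/4 = 71/138.
At x = 11: ẑ = (-247/138)·(11) + (71/138)·(1) = -441/23.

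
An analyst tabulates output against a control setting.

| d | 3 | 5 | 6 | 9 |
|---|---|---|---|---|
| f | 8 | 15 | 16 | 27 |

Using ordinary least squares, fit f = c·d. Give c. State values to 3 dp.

c = 2.901

Normal-equation sums: Σd·d = 151.
Right-hand side: Σd·f = 438.
AᵀA·[c]ᵀ = Aᵀf becomes [[151]]·[c]ᵀ = [438]ᵀ.
Hence c = 438 / 151 ≈ 2.90066.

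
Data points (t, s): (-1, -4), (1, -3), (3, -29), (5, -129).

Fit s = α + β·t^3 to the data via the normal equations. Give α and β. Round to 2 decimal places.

α = -3.05, β = -1.01

The normal equations are: 4·α + 152·β = -165;  152·α + 16356·β = -16907.
(Σ1 = 4, Σt^3 = 152, Σt^3·t^3 = 16356, Σs = -165, Σt^3·s = -16907.)
Eliminating β: 16356·(row 1) − 152·(row 2) gives 42320·α = 16356·(-165) − 152·(-16907) = -128876, so α = -32219/10580.
Then β = ((-16907) − 152·(-32219/10580))/16356 = -10637/10580.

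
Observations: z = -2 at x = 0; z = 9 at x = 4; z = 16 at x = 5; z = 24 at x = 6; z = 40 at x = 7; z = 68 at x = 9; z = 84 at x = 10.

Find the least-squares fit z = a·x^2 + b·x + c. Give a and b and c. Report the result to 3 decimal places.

a = 1.000, b = -1.294, c = -2.122

Setting ∂/∂a … = 0 gives: 21139·a + 2477·b + 307·c = 17276;  2477·a + 307·b + 41·c = 1992;  307·a + 41·b + 7·c = 239.
(Σx^2·x^2 = 21139, Σx^2·x = 2477, Σx^2 = 307, Σx·x = 307, Σx = 41, Σ1 = 7, Σx^2·z = 17276, Σx·z = 1992, Σz = 239.)
Row-reducing yields a = 3387/3388, b = -3587/2772, c = -2311/1089.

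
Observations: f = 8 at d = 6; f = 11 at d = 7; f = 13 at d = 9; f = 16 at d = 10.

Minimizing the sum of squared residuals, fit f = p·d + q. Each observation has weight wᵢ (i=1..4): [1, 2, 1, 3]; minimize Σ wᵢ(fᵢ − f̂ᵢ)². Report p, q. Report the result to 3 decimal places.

p = 1.806, q = -2.226

AᵀWA·[p, q]ᵀ = AᵀWf reads: 515·p + 59·q = 799;  59·p + 7·q = 91.
(Σwᵢ·d·d = 515, Σwᵢ·d = 59, Σwᵢ·1 = 7, Σwᵢ·d·f = 799, Σwᵢ·f = 91.)
Eliminating q: 7·(row 1) − 59·(row 2) gives 124·p = 7·799 − 59·91 = 224, so p = 56/31.
Then q = (91 − 59·(56/31))/7 = -69/31.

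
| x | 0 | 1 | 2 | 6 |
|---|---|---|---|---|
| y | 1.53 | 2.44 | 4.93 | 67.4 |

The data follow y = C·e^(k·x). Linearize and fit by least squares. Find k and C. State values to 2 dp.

With ln yᵢ as the transformed response and xᵢ as the regressor:
AᵀA = [[41.0000, 9.0000]; [9.0000, 4]], rhs = [29.3465, 7.1232]ᵀ  (here Σx = 9.0000, Σ(x)² = 41.0000, Σln y = 7.1232, Σx·ln y = 29.3465).
Solving (det = 83.0000): k = 0.64189, ln C = 0.33656, so C = exp(0.33656) = 1.40012.

k = 0.64, C = 1.40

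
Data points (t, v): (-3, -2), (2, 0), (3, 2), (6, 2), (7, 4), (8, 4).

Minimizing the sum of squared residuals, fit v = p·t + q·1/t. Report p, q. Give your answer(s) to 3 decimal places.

Setting ∂/∂p … = 0 gives: 171·p + 6·q = 84;  6·p + (1681/3136)·q = 115/42.
Eliminating q: (1681/3136)·(row 1) − 6·(row 2) gives (174555/3136)·p = (1681/3136)·84 − 6·(115/42) = 3203/112, so p = 89684/174555.
Then q = ((115/42) − 6·(89684/174555))/(1681/3136) = -37408/58185.

p = 0.514, q = -0.643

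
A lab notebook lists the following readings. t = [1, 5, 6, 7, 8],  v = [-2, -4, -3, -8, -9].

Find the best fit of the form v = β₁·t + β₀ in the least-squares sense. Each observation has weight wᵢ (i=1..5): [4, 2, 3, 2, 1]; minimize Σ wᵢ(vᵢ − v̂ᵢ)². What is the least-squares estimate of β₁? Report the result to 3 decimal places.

Entries of MᵀWM: Σwᵢ·t·t = 324, Σwᵢ·t = 54, Σwᵢ·1 = 12.
Moment sums: Σwᵢ·t·v = -286, Σwᵢ·v = -50.
Normal equations: [[324, 54]; [54, 12]]·[β₁, β₀]ᵀ = [-286, -50]ᵀ.
Eliminating β₀: 12·(row 1) − 54·(row 2) gives 972·β₁ = 12·(-286) − 54·(-50) = -732, so β₁ = -61/81.
Then β₀ = ((-50) − 54·(-61/81))/12 = -7/9.

β₁ = -0.753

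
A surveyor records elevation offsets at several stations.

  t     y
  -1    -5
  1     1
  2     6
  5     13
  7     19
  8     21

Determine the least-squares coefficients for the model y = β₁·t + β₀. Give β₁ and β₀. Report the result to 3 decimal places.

Normal-equation sums: Σt·t = 144, Σt = 22, Σ1 = 6.
Moment sums: Σt·y = 384, Σy = 55.
So MᵀM·[β₁, β₀]ᵀ = Mᵀy: [[144, 22]; [22, 6]]·[β₁, β₀]ᵀ = [384, 55]ᵀ.
Determinant 144·6 − 22² = 380.
β₁ = (384·6 − 22·55)/380 = 547/190; β₀ = (144·55 − 22·384)/380 = -132/95.

β₁ = 2.879, β₀ = -1.389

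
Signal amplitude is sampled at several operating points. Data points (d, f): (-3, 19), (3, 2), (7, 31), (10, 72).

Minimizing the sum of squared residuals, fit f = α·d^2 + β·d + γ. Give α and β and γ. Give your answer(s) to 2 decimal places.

α = 0.98, β = -2.76, γ = 1.82

From the data, Σd^2·d^2 = 12563, Σd^2·d = 1343, Σd^2 = 167, Σd·d = 167, Σd = 17, Σ1 = 4.
Right-hand side: Σd^2·f = 8908, Σd·f = 886, Σf = 124.
So MᵀM·[α, β, γ]ᵀ = Mᵀf: [[12563, 1343, 167]; [1343, 167, 17]; [167, 17, 4]]·[α, β, γ]ᵀ = [8908, 886, 124]ᵀ.
Solving the 3×3 system (Gaussian elimination) gives α = 28039/28604, β = -79017/28604, γ = 25959/14302.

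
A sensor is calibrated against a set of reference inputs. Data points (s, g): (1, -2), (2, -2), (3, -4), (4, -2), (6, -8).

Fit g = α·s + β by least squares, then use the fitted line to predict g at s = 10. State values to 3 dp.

The normal system MᵀM·[α, β]ᵀ = Mᵀg is [[66, 16]; [16, 5]]·[α, β]ᵀ = [-74, -18]ᵀ.
Δ = 66·5 − 16² = 74.
α = ((-74)·5 − 16·(-18))/74 = -41/37; β = (66·(-18) − 16·(-74))/74 = -2/37.
At s = 10: ĝ = (-41/37)·(10) + (-2/37)·(1) = -412/37.

ĝ = -11.135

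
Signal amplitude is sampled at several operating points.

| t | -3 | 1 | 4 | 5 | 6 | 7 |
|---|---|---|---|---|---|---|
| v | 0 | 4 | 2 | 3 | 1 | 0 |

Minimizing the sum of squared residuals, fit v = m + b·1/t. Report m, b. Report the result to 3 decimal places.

m = 0.922, b = 3.131

The normal system MᵀM·[m, b]ᵀ = Mᵀv is [[6, 599/420]; [599/420, 222581/176400]]·[m, b]ᵀ = [10, 79/15]ᵀ.
Eliminating b: (222581/176400)·(row 1) − (599/420)·(row 2) gives (195337/35280)·m = (222581/176400)·10 − (599/420)·(79/15) = 150137/29400, so m = 900822/976685.
Then b = ((79/15) − (599/420)·(900822/976685))/(222581/176400) = 611688/195337.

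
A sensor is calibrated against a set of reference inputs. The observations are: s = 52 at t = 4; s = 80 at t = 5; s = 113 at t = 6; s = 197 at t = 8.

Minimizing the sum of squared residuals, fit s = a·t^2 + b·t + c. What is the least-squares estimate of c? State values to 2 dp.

Setting ∂/∂a … = 0 gives: 6273·a + 917·b + 141·c = 19508;  917·a + 141·b + 23·c = 2862;  141·a + 23·b + 4·c = 442.
(Σt^2·t^2 = 6273, Σt^2·t = 917, Σt^2 = 141, Σt·t = 141, Σt = 23, Σ1 = 4, Σt^2·s = 19508, Σt·s = 2862, Σs = 442.)
Inverting the 3×3 Gram matrix, [a, b, c]ᵀ = [125/44, 469/220, -19/10]ᵀ.

c = -1.90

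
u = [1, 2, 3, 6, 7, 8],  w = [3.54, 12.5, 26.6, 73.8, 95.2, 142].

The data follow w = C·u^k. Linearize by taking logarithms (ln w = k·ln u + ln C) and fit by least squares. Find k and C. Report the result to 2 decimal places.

Let Y = ln w. Fitting Y = k·ln u + ln C by least squares:
Σln u = 7.6089, Σ(ln u)² = 13.0084, Σln w = 20.8839, Σln u·ln w = 32.2330.
Equations: 13.0084·k + 7.6089·ln C = 32.2330;  7.6089·k + 6·ln C = 20.8839.
Δ = 13.0084·6 − (7.6089)² = 20.1558; k = (32.2330·6 − 7.6089·20.8839)/20.1558 = 1.71142, ln C = (13.0084·20.8839 − 7.6089·32.2330)/20.1558 = 1.31032, so C = exp(1.31032) = 3.70737.

k = 1.71, C = 3.71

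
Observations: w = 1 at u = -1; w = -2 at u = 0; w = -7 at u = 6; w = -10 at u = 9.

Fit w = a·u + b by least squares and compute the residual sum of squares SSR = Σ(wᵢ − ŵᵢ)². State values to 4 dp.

SSR = 1.9855

Compute the Gram sums: Σu·u = 118, Σu = 14, Σ1 = 4.
And Σu·w = -133, Σw = -18.
So MᵀM·[a, b]ᵀ = Mᵀw: [[118, 14]; [14, 4]]·[a, b]ᵀ = [-133, -18]ᵀ.
Δ = 118·4 − 14² = 276.
a = ((-133)·4 − 14·(-18))/276 = -70/69; b = (118·(-18) − 14·(-133))/276 = -131/138.
Residuals: 43/46, -145/138, 5/138, 11/138; SSR = 137/69.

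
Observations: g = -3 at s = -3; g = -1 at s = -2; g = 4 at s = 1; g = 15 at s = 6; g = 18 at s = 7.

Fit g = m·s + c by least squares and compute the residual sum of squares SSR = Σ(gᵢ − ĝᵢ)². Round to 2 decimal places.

Entries of XᵀX: Σs·s = 99, Σs = 9, Σ1 = 5.
Right-hand side: Σs·g = 231, Σg = 33.
So XᵀX·[m, c]ᵀ = Xᵀg: [[99, 9]; [9, 5]]·[m, c]ᵀ = [231, 33]ᵀ.
det = 99·5 − 9² = 414.
m = (231·5 − 9·33)/414 = 143/69; c = (99·33 − 9·231)/414 = 66/23.
Residuals: 8/23, 19/69, -65/69, -7/23, 43/69; SSR = 36/23.

SSR = 1.57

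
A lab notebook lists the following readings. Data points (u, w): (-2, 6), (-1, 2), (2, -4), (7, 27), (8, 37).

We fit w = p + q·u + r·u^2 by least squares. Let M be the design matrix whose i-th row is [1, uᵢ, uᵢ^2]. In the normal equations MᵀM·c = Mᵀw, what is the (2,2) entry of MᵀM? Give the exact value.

122

Row 2 ↔ basis u, column 2 ↔ basis u, so (MᵀM)_{2,2} = Σᵢ (u)·(u) = (-2)·(-2) + (-1)·(-1) + (2)·(2) + (7)·(7) + (8)·(8) = 122.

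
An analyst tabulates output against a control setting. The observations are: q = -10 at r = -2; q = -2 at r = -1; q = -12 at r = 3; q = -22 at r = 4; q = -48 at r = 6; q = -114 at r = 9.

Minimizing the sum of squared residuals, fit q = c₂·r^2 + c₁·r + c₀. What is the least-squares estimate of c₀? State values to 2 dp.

c₀ = -1.00

Normal-equation sums: Σr^2·r^2 = 8211, Σr^2·r = 1027, Σr^2 = 147, Σr·r = 147, Σr = 19, Σ1 = 6.
Moment sums: Σr^2·q = -11464, Σr·q = -1416, Σq = -208.
Solving the 3×3 system (Gaussian elimination) gives c₂ = -7982/5311, c₁ = 5294/5311, c₀ = -5320/5311.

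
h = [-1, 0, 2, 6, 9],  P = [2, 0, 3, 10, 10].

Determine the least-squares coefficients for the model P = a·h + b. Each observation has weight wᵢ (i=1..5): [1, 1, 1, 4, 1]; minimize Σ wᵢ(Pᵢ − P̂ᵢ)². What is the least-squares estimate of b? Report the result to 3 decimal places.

Setting ∂/∂a … = 0 gives: 230·a + 34·b = 334;  34·a + 8·b = 55.
(Σwᵢ·h·h = 230, Σwᵢ·h = 34, Σwᵢ·1 = 8, Σwᵢ·h·P = 334, Σwᵢ·P = 55.)
Eliminating b: 8·(row 1) − 34·(row 2) gives 684·a = 8·334 − 34·55 = 802, so a = 401/342.
Then b = (55 − 34·(401/342))/8 = 647/342.

b = 1.892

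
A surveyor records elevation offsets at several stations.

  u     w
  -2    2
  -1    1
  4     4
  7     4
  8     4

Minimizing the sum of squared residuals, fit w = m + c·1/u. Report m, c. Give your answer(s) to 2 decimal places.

Compute the Gram sums: Σ1 = 5, Σ1/u = -55/56, Σ1/u·1/u = 4229/3136.
Moment sums: Σw = 15, Σ1/u·w = 1/14.
XᵀX·[m, c]ᵀ = Xᵀw becomes [[5, -55/56]; [-55/56, 4229/3136]]·[m, c]ᵀ = [15, 1/14]ᵀ.
Eliminating c: (4229/3136)·(row 1) − (-55/56)·(row 2) gives (2265/392)·m = (4229/3136)·15 − (-55/56)·(1/14) = 63655/3136, so m = 12731/3624.
Then c = ((1/14) − (-55/56)·(12731/3624))/(4229/3136) = 1183/453.

m = 3.51, c = 2.61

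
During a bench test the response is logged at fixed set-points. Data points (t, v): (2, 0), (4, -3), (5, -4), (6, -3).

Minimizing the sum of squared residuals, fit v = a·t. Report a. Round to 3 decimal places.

The normal system AᵀA·[a]ᵀ = Aᵀv is [[81]]·[a]ᵀ = [-50]ᵀ.
a = (-50)/81 = -0.617284.

a = -0.617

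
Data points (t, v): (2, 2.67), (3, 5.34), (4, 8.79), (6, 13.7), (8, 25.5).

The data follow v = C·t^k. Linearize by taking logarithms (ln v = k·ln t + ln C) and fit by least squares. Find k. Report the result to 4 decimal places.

k = 1.5695

Linearized form: ln v = k·ln t + ln C. From the 5 transformed points,
Σln t = 7.0493, Σ(ln t)² = 11.1437, Σln v = 10.6870, Σln t·ln v = 16.9588.
Equations: 11.1437·k + 7.0493·ln C = 16.9588;  7.0493·k + 5·ln C = 10.6870.
Δ = 11.1437·5 − (7.0493)² = 6.0265; k = (16.9588·5 − 7.0493·10.6870)/6.0265 = 1.56952, ln C = (11.1437·10.6870 − 7.0493·16.9588)/6.0265 = -0.07539.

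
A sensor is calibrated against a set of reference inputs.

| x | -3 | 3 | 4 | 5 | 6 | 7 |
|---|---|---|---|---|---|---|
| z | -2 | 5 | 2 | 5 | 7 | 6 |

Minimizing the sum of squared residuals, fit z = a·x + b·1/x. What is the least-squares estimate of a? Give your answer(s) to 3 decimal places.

Sums needed: Σx·x = 144, Σx·1/x = 6, Σ1/x·1/x = 7309/19600.
And Σx·z = 138, Σ1/x·z = 41/7.
Normal equations: [[144, 6]; [6, 7309/19600]]·[a, b]ᵀ = [138, 41/7]ᵀ.
Δ = 144·(7309/19600) − 6² = 21681/1225.
a = (138·(7309/19600) − 6·(41/7))/(21681/1225) = 5923/6424; b = (144·(41/7) − 6·138)/(21681/1225) = 700/803.

a = 0.922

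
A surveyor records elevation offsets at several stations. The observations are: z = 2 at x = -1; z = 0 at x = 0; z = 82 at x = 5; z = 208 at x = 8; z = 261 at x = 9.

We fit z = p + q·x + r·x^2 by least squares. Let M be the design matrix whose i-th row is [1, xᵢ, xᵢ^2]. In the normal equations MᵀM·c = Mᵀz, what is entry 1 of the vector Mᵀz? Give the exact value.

553

Entry 1 ↔ basis 1, so (Mᵀz)_{1} = Σᵢ zᵢ = (1)·(2) + (1)·(0) + (1)·(82) + (1)·(208) + (1)·(261) = 553.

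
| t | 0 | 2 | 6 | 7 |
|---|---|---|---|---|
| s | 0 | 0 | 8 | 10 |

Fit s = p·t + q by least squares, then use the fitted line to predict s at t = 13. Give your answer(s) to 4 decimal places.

Compute the Gram sums: Σt·t = 89, Σt = 15, Σ1 = 4.
And Σt·s = 118, Σs = 18.
Normal equations: [[89, 15]; [15, 4]]·[p, q]ᵀ = [118, 18]ᵀ.
Eliminating q: 4·(row 1) − 15·(row 2) gives 131·p = 4·118 − 15·18 = 202, so p = 202/131.
Then q = (18 − 15·(202/131))/4 = -168/131.
At t = 13: ŝ = (202/131)·(13) + (-168/131)·(1) = 2458/131.

ŝ = 18.7634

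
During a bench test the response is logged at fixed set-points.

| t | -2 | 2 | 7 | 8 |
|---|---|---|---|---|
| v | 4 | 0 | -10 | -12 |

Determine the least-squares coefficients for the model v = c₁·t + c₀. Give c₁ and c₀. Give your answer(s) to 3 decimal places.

c₁ = -1.645, c₀ = 1.668

With design matrix A, AᵀA = [[121, 15]; [15, 4]] and Aᵀv = [-174, -18]ᵀ.
Eliminating c₀: 4·(row 1) − 15·(row 2) gives 259·c₁ = 4·(-174) − 15·(-18) = -426, so c₁ = -426/259.
Then c₀ = ((-18) − 15·(-426/259))/4 = 432/259.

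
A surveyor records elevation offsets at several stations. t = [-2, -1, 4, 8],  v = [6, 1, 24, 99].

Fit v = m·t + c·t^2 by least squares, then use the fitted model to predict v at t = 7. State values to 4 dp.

Normal-equation sums: Σt·t = 85, Σt·t^2 = 567, Σt^2·t^2 = 4369.
Right-hand side: Σt·v = 875, Σt^2·v = 6745.
So XᵀX·[m, c]ᵀ = Xᵀv: [[85, 567]; [567, 4369]]·[m, c]ᵀ = [875, 6745]ᵀ.
Δ = 85·4369 − 567² = 49876.
m = (875·4369 − 567·6745)/49876 = -385/12469; c = (85·6745 − 567·875)/49876 = 19300/12469.
At t = 7: v̂ = (-385/12469)·(7) + (19300/12469)·(49) = 943005/12469.

v̂ = 75.6280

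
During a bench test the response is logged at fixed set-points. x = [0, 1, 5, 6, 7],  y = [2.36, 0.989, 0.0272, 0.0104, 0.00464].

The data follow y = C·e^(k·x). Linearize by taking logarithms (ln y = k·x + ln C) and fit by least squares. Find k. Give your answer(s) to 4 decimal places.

Linearized form: ln y = k·x + ln C. From the 5 transformed points,
Σx = 19.0000, Σ(x)² = 111.0000, Σln y = -12.6959, Σx·ln y = -83.0407.
Equations: 111.0000·k + 19.0000·ln C = -83.0407;  19.0000·k + 5·ln C = -12.6959.
Slope k = (n·Σx·ln y − Σx·Σln y)/(n·Σ(x)² − (Σx)²) = (5·-83.0407 − 19.0000·-12.6959)/194.0000 = -0.89681; ln C = (Σln y − k·Σx)/n = 0.86869.

k = -0.8968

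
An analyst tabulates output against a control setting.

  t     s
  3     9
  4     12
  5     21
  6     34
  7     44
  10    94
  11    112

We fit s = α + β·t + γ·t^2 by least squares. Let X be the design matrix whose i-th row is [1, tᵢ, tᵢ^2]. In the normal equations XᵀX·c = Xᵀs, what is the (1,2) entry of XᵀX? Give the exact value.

Row 1 ↔ basis 1, column 2 ↔ basis t, so (XᵀX)_{1,2} = Σᵢ t = (1)·(3) + (1)·(4) + (1)·(5) + (1)·(6) + (1)·(7) + (1)·(10) + (1)·(11) = 46.

46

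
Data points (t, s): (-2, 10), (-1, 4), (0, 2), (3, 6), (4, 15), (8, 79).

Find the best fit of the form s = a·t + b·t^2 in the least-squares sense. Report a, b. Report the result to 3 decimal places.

a = -2.312, b = 1.521

Forming XᵀX = [[94, 594]; [594, 4450]] and Xᵀs = [686, 5394]ᵀ gives XᵀX·[a, b]ᵀ = Xᵀs.
Determinant 94·4450 − 594² = 65464.
a = (686·4450 − 594·5394)/65464 = -18917/8183; b = (94·5394 − 594·686)/65464 = 12444/8183.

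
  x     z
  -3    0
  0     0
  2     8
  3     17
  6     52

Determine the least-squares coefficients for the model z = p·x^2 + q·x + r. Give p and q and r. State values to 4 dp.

p = 1.0022, q = 2.7502, r = -0.6260

From the data, Σx^2·x^2 = 1474, Σx^2·x = 224, Σx^2 = 58, Σx·x = 58, Σx = 8, Σ1 = 5.
For Aᵀz: Σx^2·z = 2057, Σx·z = 379, Σz = 77.
Inverting the 3×3 Gram matrix, [p, q, r]ᵀ = [2267/2262, 6221/2262, -236/377]ᵀ.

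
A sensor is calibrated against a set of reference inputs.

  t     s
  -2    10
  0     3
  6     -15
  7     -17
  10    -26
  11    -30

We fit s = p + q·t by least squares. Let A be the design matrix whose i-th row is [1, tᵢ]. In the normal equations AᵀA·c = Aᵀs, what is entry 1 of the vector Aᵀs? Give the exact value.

-75

Entry 1 ↔ basis 1, so (Aᵀs)_{1} = Σᵢ sᵢ = (1)·(10) + (1)·(3) + (1)·(-15) + (1)·(-17) + (1)·(-26) + (1)·(-30) = -75.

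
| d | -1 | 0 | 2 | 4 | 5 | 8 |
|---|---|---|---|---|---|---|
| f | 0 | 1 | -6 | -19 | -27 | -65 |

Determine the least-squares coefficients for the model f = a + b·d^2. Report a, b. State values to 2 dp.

a = -0.64, b = -1.02

The normal system MᵀM·[a, b]ᵀ = Mᵀf is [[6, 110]; [110, 4994]]·[a, b]ᵀ = [-116, -5163]ᵀ.
det = 6·4994 − 110² = 17864.
a = ((-116)·4994 − 110·(-5163))/17864 = -517/812; b = (6·(-5163) − 110·(-116))/17864 = -9109/8932.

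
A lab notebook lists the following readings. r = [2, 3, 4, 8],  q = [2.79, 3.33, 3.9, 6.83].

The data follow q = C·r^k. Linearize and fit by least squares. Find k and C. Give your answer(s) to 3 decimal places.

k = 0.656, C = 1.675

Taking logs, ln q = k·ln r + ln C, so regress ln q on ln r.
Σln r = 5.2575, Σ(ln r)² = 7.9333, Σln q = 5.5113, Σln r·ln q = 7.9148.
Equations: 7.9333·k + 5.2575·ln C = 7.9148;  5.2575·k + 4·ln C = 5.5113.
Δ = 7.9333·4 − (5.2575)² = 4.0919; k = (7.9148·4 − 5.2575·5.5113)/4.0919 = 0.65580, ln C = (7.9333·5.5113 − 5.2575·7.9148)/4.0919 = 0.51587, so C = exp(0.51587) = 1.67509.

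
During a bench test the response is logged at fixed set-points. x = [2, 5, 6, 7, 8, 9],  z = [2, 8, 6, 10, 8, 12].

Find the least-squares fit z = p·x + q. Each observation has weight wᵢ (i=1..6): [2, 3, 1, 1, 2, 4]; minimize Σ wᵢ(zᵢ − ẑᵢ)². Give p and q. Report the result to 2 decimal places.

From the data, Σwᵢ·x·x = 620, Σwᵢ·x = 84, Σwᵢ·1 = 13.
For MᵀWz: Σwᵢ·x·z = 794, Σwᵢ·z = 108.
Normal equations: [[620, 84]; [84, 13]]·[p, q]ᵀ = [794, 108]ᵀ.
det = 620·13 − 84² = 1004.
p = (794·13 − 84·108)/1004 = 625/502; q = (620·108 − 84·794)/1004 = 66/251.

p = 1.25, q = 0.26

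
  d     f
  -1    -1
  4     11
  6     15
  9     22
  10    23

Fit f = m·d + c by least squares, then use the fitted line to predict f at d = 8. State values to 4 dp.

f̂ = 19.3161

Setting ∂/∂m … = 0 gives: 234·m + 28·c = 563;  28·m + 5·c = 70.
Eliminating c: 5·(row 1) − 28·(row 2) gives 386·m = 5·563 − 28·70 = 855, so m = 855/386.
Then c = (70 − 28·(855/386))/5 = 308/193.
At d = 8: f̂ = (855/386)·(8) + (308/193)·(1) = 3728/193.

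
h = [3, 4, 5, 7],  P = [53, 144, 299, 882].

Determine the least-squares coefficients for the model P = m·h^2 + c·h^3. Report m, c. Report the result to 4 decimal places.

m = -3.0980, c = 3.0139

The normal equations are: 3363·m + 21199·c = 53474;  21199·m + 138099·c = 350548.
(Σh^2·h^2 = 3363, Σh^2·h^3 = 21199, Σh^3·h^3 = 138099, Σh^2·P = 53474, Σh^3·P = 350548.)
Eliminating c: 138099·(row 1) − 21199·(row 2) gives 15029336·m = 138099·53474 − 21199·350548 = -46561126, so m = -23280563/7514668.
Then c = (350548 − 21199·(-23280563/7514668))/138099 = 22648799/7514668.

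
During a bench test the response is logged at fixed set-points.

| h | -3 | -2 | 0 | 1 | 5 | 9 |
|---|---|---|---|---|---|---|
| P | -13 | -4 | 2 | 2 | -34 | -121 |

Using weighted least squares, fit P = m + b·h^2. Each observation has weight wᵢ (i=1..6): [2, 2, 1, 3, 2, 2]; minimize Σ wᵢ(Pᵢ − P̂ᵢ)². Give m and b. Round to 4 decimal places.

m = 2.5804, b = -1.5227

Entries of MᵀWM: Σwᵢ·1 = 12, Σwᵢ·h^2 = 241, Σwᵢ·h^2·h^2 = 14569.
For MᵀWP: Σwᵢ·P = -336, Σwᵢ·h^2·P = -21562.
MᵀWM·[m, b]ᵀ = MᵀWP becomes [[12, 241]; [241, 14569]]·[m, b]ᵀ = [-336, -21562]ᵀ.
Eliminating b: 14569·(row 1) − 241·(row 2) gives 116747·m = 14569·(-336) − 241·(-21562) = 301258, so m = 301258/116747.
Then b = ((-21562) − 241·(301258/116747))/14569 = -177768/116747.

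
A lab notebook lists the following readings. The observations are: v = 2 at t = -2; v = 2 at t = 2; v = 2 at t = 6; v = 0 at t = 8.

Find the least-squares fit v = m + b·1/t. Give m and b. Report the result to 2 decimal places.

Entries of MᵀM: Σ1 = 4, Σ1/t = 7/24, Σ1/t·1/t = 313/576.
Right-hand side: Σv = 6, Σ1/t·v = 1/3.
det = 4·(313/576) − (7/24)² = 401/192.
m = (6·(313/576) − (7/24)·(1/3))/(401/192) = 1822/1203; b = (4·(1/3) − (7/24)·6)/(401/192) = -80/401.

m = 1.51, b = -0.20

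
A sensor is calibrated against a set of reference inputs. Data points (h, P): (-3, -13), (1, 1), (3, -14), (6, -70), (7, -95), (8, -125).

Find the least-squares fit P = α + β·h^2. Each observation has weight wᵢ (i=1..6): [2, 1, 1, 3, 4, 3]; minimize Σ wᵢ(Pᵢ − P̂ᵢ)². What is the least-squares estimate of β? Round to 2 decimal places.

β = -2.02

With design matrix A, AᵀWA = [[14, 524]; [524, 26024]] and AᵀWP = [-1004, -50539]ᵀ.
Eliminating β: 26024·(row 1) − 524·(row 2) gives 89760·α = 26024·(-1004) − 524·(-50539) = 354340, so α = 17717/4488.
Then β = ((-50539) − 524·(17717/4488))/26024 = -18145/8976.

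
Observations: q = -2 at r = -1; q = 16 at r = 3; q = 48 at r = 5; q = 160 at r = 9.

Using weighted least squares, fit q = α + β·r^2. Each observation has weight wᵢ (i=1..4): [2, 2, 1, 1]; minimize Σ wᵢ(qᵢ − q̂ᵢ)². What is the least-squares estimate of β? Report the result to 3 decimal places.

β = 2.017

From the data, Σwᵢ·1 = 6, Σwᵢ·r^2 = 126, Σwᵢ·r^2·r^2 = 7350.
Right-hand side: Σwᵢ·q = 236, Σwᵢ·r^2·q = 14444.
Δ = 6·7350 − 126² = 28224.
α = (236·7350 − 126·14444)/28224 = -127/42; β = (6·14444 − 126·236)/28224 = 593/294.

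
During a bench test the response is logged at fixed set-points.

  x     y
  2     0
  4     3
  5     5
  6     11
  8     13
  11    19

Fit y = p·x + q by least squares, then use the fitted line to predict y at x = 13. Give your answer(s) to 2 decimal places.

Setting ∂/∂p … = 0 gives: 266·p + 36·q = 416;  36·p + 6·q = 51.
Δ = 266·6 − 36² = 300.
p = (416·6 − 36·51)/300 = 11/5; q = (266·51 − 36·416)/300 = -47/10.
At x = 13: ŷ = (11/5)·(13) + (-47/10)·(1) = 239/10.

ŷ = 23.90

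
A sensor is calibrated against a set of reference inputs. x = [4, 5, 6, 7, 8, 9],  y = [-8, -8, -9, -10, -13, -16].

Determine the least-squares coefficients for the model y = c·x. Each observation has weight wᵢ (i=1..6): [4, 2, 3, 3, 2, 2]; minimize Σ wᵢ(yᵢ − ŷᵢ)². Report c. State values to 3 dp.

Forming MᵀWM = [[659]] and MᵀWy = [-1076]ᵀ gives MᵀWM·[c]ᵀ = MᵀWy.
c = (-1076)/659 = -1.63278.

c = -1.633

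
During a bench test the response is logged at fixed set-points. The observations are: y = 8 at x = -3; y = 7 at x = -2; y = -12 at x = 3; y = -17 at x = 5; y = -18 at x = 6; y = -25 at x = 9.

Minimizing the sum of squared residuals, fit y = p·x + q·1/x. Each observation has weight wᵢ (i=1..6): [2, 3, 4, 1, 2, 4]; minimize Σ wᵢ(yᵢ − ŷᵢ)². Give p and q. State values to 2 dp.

p = -2.78, q = -5.02

From the data, Σwᵢ·x·x = 487, Σwᵢ·x·1/x = 16, Σwᵢ·1/x·1/x = 12649/8100.
Right-hand side: Σwᵢ·x·y = -1435, Σwᵢ·1/x·y = -4711/90.
Normal equations: [[487, 16]; [16, 12649/8100]]·[p, q]ᵀ = [-1435, -4711/90]ᵀ.
det = 487·(12649/8100) − 16² = 4086463/8100.
p = ((-1435)·(12649/8100) − 16·(-4711/90))/(4086463/8100) = -11367475/4086463; q = (487·(-4711/90) − 16·(-1435))/(4086463/8100) = -20507130/4086463.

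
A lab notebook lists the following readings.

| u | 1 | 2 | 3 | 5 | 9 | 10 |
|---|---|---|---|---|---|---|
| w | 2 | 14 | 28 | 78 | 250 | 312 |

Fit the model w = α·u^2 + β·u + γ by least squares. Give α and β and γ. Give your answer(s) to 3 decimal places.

α = 3.099, β = 0.077, γ = -0.034

Sums needed: Σu^2·u^2 = 17284, Σu^2·u = 1890, Σu^2 = 220, Σu·u = 220, Σu = 30, Σ1 = 6.
And Σu^2·w = 53710, Σu·w = 5874, Σw = 684.
So MᵀM·[α, β, γ]ᵀ = Mᵀw: [[17284, 1890, 220]; [1890, 220, 30]; [220, 30, 6]]·[α, β, γ]ᵀ = [53710, 5874, 684]ᵀ.
Inverting the 3×3 Gram matrix, [α, β, γ]ᵀ = [9816/3167, 1227/15835, -109/3167]ᵀ.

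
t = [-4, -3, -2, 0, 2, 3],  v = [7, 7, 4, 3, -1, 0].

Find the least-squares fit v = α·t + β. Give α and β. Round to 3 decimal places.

Entries of MᵀM: Σt·t = 42, Σt = -4, Σ1 = 6.
For Mᵀv: Σt·v = -59, Σv = 20.
Normal equations: [[42, -4]; [-4, 6]]·[α, β]ᵀ = [-59, 20]ᵀ.
Determinant 42·6 − (-4)² = 236.
α = ((-59)·6 − (-4)·20)/236 = -137/118; β = (42·20 − (-4)·(-59))/236 = 151/59.

α = -1.161, β = 2.559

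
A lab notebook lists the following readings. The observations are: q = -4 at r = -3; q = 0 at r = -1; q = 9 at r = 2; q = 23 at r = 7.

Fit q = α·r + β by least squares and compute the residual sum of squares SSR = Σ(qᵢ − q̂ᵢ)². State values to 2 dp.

SSR = 1.17

With design matrix X, XᵀX = [[63, 5]; [5, 4]] and Xᵀq = [191, 28]ᵀ.
Eliminating β: 4·(row 1) − 5·(row 2) gives 227·α = 4·191 − 5·28 = 624, so α = 624/227.
Then β = (28 − 5·(624/227))/4 = 809/227.
Residuals: 155/227, -185/227, -14/227, 44/227; SSR = 266/227.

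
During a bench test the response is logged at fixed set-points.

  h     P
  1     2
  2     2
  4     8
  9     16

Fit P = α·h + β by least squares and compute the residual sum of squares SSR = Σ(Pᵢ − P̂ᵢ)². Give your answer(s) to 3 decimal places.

SSR = 3.053

Sums needed: Σh·h = 102, Σh = 16, Σ1 = 4.
And Σh·P = 182, ΣP = 28.
So MᵀM·[α, β]ᵀ = MᵀP: [[102, 16]; [16, 4]]·[α, β]ᵀ = [182, 28]ᵀ.
Eliminating β: 4·(row 1) − 16·(row 2) gives 152·α = 4·182 − 16·28 = 280, so α = 35/19.
Then β = (28 − 16·(35/19))/4 = -7/19.
Residuals: 10/19, -25/19, 1, -4/19; SSR = 58/19.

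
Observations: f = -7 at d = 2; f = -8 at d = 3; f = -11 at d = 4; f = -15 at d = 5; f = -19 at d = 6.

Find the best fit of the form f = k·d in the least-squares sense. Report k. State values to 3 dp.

k = -3.011

Forming XᵀX = [[90]] and Xᵀf = [-271]ᵀ gives XᵀX·[k]ᵀ = Xᵀf.
Hence k = -271 / 90 ≈ -3.01111.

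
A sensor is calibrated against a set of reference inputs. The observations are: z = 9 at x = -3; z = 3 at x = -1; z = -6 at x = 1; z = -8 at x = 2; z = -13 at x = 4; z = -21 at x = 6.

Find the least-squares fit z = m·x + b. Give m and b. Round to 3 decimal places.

m = -3.290, b = -1.065

Normal-equation sums: Σx·x = 67, Σx = 9, Σ1 = 6.
And Σx·z = -230, Σz = -36.
Normal equations: [[67, 9]; [9, 6]]·[m, b]ᵀ = [-230, -36]ᵀ.
Δ = 67·6 − 9² = 321.
m = ((-230)·6 − 9·(-36))/321 = -352/107; b = (67·(-36) − 9·(-230))/321 = -114/107.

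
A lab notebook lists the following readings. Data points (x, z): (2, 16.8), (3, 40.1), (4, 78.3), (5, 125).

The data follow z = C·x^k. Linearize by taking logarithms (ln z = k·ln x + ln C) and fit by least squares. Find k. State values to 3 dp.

k = 2.203

Taking logs, ln z = k·ln x + ln C, so regress ln z on ln x.
Σln x = 4.7875, Σ(ln x)² = 6.1995, Σln z = 15.7016, Σln x·ln z = 19.8269.
Equations: 6.1995·k + 4.7875·ln C = 19.8269;  4.7875·k + 4·ln C = 15.7016.
Solving (det = 1.8779): k = 2.20253, ln C = 1.28925.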